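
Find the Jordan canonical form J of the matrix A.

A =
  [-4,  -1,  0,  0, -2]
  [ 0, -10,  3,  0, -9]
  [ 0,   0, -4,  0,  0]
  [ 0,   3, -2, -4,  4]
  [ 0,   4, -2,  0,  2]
J_3(-4) ⊕ J_1(-4) ⊕ J_1(-4)

The characteristic polynomial is
  det(x·I − A) = x^5 + 20*x^4 + 160*x^3 + 640*x^2 + 1280*x + 1024 = (x + 4)^5

Eigenvalues and multiplicities (the geometric multiplicity of λ is n − rank(A − λI), which equals the number of Jordan blocks for λ):
  λ = -4: algebraic multiplicity = 5, geometric multiplicity = 3

Determining the block sizes for each eigenvalue:
  λ = -4: with am = 5 and gm = 3, the partition is not yet determined (e.g. several partitions of 5 into 3 parts exist). Let N = A − (-4)·I. Computing rank(N^1) = 2, rank(N^2) = 1, rank(N^3) = 0; the number of blocks of size ≥ j is rank(N^{j−1}) − rank(N^j), giving [3, 1, 1]. So we have 1 block(s) of size 3, 2 block(s) of size 1 → block sizes [3, 1, 1]

Assembling the blocks gives a Jordan form
J =
  [-4,  1,  0,  0,  0]
  [ 0, -4,  1,  0,  0]
  [ 0,  0, -4,  0,  0]
  [ 0,  0,  0, -4,  0]
  [ 0,  0,  0,  0, -4]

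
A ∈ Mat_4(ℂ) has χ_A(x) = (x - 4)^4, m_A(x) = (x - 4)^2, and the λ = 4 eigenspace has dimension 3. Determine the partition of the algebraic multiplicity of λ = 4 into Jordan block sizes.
Block sizes for λ = 4: [2, 1, 1]

Step 1 — from the characteristic polynomial, algebraic multiplicity of λ = 4 is 4. From dim ker(A − (4)·I) = 3, there are exactly 3 Jordan blocks for λ = 4.
Step 2 — from the minimal polynomial, the factor (x − 4)^2 tells us the largest block for λ = 4 has size 2.
Step 3 — with total size 4, 3 blocks, and largest block 2, the block sizes (in nonincreasing order) are [2, 1, 1].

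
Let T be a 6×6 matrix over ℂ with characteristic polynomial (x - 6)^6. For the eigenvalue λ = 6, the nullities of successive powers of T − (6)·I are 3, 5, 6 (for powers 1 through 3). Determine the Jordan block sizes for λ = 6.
Block sizes for λ = 6: [3, 2, 1]

From the dimensions of kernels of powers, the number of Jordan blocks of size at least j is d_j − d_{j−1} where d_j = dim ker(N^j) (with d_0 = 0). Computing the differences gives [3, 2, 1].
The number of blocks of size exactly k is (#blocks of size ≥ k) − (#blocks of size ≥ k + 1), so the partition is: 1 block(s) of size 1, 1 block(s) of size 2, 1 block(s) of size 3.
In nonincreasing order the block sizes are [3, 2, 1].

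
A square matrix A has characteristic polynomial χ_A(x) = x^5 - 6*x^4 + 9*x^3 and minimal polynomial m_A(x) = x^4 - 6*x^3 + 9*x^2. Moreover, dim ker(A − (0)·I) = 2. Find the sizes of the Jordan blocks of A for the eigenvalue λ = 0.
Block sizes for λ = 0: [2, 1]

Step 1 — from the characteristic polynomial, algebraic multiplicity of λ = 0 is 3. From dim ker(A − (0)·I) = 2, there are exactly 2 Jordan blocks for λ = 0.
Step 2 — from the minimal polynomial, the factor (x − 0)^2 tells us the largest block for λ = 0 has size 2.
Step 3 — with total size 3, 2 blocks, and largest block 2, the block sizes (in nonincreasing order) are [2, 1].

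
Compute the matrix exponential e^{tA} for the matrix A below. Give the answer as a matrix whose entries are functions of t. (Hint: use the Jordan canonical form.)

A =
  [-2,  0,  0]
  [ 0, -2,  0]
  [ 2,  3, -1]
e^{tA} =
  [exp(-2*t), 0, 0]
  [0, exp(-2*t), 0]
  [2*exp(-t) - 2*exp(-2*t), 3*exp(-t) - 3*exp(-2*t), exp(-t)]

Strategy: write A = P · J · P⁻¹ where J is a Jordan canonical form, so e^{tA} = P · e^{tJ} · P⁻¹, and e^{tJ} can be computed block-by-block.

A has Jordan form
J =
  [-2,  0,  0]
  [ 0, -2,  0]
  [ 0,  0, -1]
(up to reordering of blocks).

Per-block formulas:
  For a 1×1 block at λ = -1: exp(t · [-1]) = [e^(-1t)].
  For a 1×1 block at λ = -2: exp(t · [-2]) = [e^(-2t)].

After assembling e^{tJ} and conjugating by P, we get:

e^{tA} =
  [exp(-2*t), 0, 0]
  [0, exp(-2*t), 0]
  [2*exp(-t) - 2*exp(-2*t), 3*exp(-t) - 3*exp(-2*t), exp(-t)]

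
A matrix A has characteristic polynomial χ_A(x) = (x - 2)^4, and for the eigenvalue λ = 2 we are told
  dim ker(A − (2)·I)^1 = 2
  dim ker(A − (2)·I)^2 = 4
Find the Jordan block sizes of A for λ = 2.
Block sizes for λ = 2: [2, 2]

From the dimensions of kernels of powers, the number of Jordan blocks of size at least j is d_j − d_{j−1} where d_j = dim ker(N^j) (with d_0 = 0). Computing the differences gives [2, 2].
The number of blocks of size exactly k is (#blocks of size ≥ k) − (#blocks of size ≥ k + 1), so the partition is: 2 block(s) of size 2.
In nonincreasing order the block sizes are [2, 2].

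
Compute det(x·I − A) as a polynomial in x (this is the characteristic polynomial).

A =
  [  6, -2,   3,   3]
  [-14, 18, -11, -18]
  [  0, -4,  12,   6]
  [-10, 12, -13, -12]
x^4 - 24*x^3 + 216*x^2 - 864*x + 1296

Expanding det(x·I − A) (e.g. by cofactor expansion or by noting that A is similar to its Jordan form J, which has the same characteristic polynomial as A) gives
  χ_A(x) = x^4 - 24*x^3 + 216*x^2 - 864*x + 1296
which factors as (x - 6)^4. The eigenvalues (with algebraic multiplicities) are λ = 6 with multiplicity 4.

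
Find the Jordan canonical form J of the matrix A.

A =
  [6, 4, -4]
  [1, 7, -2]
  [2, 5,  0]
J_2(4) ⊕ J_1(5)

The characteristic polynomial is
  det(x·I − A) = x^3 - 13*x^2 + 56*x - 80 = (x - 5)*(x - 4)^2

Eigenvalues and multiplicities (the geometric multiplicity of λ is n − rank(A − λI), which equals the number of Jordan blocks for λ):
  λ = 4: algebraic multiplicity = 2, geometric multiplicity = 1
  λ = 5: algebraic multiplicity = 1, geometric multiplicity = 1

Determining the block sizes for each eigenvalue:
  λ = 4: one block (gm = 1), so the single block has size am = 2 → block sizes [2]
  λ = 5: one block (gm = 1), so the single block has size am = 1 → block sizes [1]

Assembling the blocks gives a Jordan form
J =
  [4, 1, 0]
  [0, 4, 0]
  [0, 0, 5]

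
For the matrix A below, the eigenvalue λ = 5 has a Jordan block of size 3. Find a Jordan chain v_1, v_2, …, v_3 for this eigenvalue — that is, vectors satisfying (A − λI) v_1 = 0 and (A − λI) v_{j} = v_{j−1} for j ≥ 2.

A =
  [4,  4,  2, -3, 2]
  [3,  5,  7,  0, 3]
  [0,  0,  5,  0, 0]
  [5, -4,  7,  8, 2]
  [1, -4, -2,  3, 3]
A Jordan chain for λ = 5 of length 3:
v_1 = (1, 0, 0, -1, -1)ᵀ
v_2 = (2, 7, 0, 7, -2)ᵀ
v_3 = (0, 0, 1, 0, 0)ᵀ

Let N = A − (5)·I. We want v_3 with N^3 v_3 = 0 but N^2 v_3 ≠ 0; then v_{j-1} := N · v_j for j = 3, …, 2.

Pick v_3 = (0, 0, 1, 0, 0)ᵀ.
Then v_2 = N · v_3 = (2, 7, 0, 7, -2)ᵀ.
Then v_1 = N · v_2 = (1, 0, 0, -1, -1)ᵀ.

Sanity check: (A − (5)·I) v_1 = (0, 0, 0, 0, 0)ᵀ = 0. ✓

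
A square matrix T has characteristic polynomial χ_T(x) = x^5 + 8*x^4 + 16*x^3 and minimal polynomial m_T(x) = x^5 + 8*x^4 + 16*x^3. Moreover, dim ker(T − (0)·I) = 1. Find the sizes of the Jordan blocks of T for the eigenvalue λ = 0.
Block sizes for λ = 0: [3]

Step 1 — from the characteristic polynomial, algebraic multiplicity of λ = 0 is 3. From dim ker(T − (0)·I) = 1, there are exactly 1 Jordan blocks for λ = 0.
Step 2 — from the minimal polynomial, the factor (x − 0)^3 tells us the largest block for λ = 0 has size 3.
Step 3 — with total size 3, 1 blocks, and largest block 3, the block sizes (in nonincreasing order) are [3].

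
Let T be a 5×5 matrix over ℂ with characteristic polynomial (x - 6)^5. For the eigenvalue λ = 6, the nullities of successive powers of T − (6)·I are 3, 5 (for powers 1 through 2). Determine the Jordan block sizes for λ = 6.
Block sizes for λ = 6: [2, 2, 1]

From the dimensions of kernels of powers, the number of Jordan blocks of size at least j is d_j − d_{j−1} where d_j = dim ker(N^j) (with d_0 = 0). Computing the differences gives [3, 2].
The number of blocks of size exactly k is (#blocks of size ≥ k) − (#blocks of size ≥ k + 1), so the partition is: 1 block(s) of size 1, 2 block(s) of size 2.
In nonincreasing order the block sizes are [2, 2, 1].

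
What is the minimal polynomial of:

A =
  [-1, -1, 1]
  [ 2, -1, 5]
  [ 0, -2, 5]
x^3 - 3*x^2 + 3*x - 1

The characteristic polynomial is χ_A(x) = (x - 1)^3, so the eigenvalues are known. The minimal polynomial is
  m_A(x) = Π_λ (x − λ)^{k_λ}
where k_λ is the size of the *largest* Jordan block for λ (equivalently, the smallest k with (A − λI)^k v = 0 for every generalised eigenvector v of λ).

  λ = 1: largest Jordan block has size 3, contributing (x − 1)^3

So m_A(x) = (x - 1)^3 = x^3 - 3*x^2 + 3*x - 1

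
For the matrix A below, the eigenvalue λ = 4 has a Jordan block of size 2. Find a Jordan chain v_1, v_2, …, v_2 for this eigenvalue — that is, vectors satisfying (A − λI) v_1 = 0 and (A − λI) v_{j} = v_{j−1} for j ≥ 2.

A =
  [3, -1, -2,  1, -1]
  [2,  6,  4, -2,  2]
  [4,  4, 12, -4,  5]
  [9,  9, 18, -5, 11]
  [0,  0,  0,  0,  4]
A Jordan chain for λ = 4 of length 2:
v_1 = (-1, 2, 4, 9, 0)ᵀ
v_2 = (1, 0, 0, 0, 0)ᵀ

Let N = A − (4)·I. We want v_2 with N^2 v_2 = 0 but N^1 v_2 ≠ 0; then v_{j-1} := N · v_j for j = 2, …, 2.

Pick v_2 = (1, 0, 0, 0, 0)ᵀ.
Then v_1 = N · v_2 = (-1, 2, 4, 9, 0)ᵀ.

Sanity check: (A − (4)·I) v_1 = (0, 0, 0, 0, 0)ᵀ = 0. ✓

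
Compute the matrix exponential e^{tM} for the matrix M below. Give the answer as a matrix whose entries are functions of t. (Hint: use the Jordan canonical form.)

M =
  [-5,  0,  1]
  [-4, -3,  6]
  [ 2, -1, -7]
e^{tM} =
  [t^2*exp(-5*t) + exp(-5*t), -t^2*exp(-5*t)/2, -t^2*exp(-5*t) + t*exp(-5*t)]
  [2*t^2*exp(-5*t) - 4*t*exp(-5*t), -t^2*exp(-5*t) + 2*t*exp(-5*t) + exp(-5*t), -2*t^2*exp(-5*t) + 6*t*exp(-5*t)]
  [2*t*exp(-5*t), -t*exp(-5*t), -2*t*exp(-5*t) + exp(-5*t)]

Strategy: write M = P · J · P⁻¹ where J is a Jordan canonical form, so e^{tM} = P · e^{tJ} · P⁻¹, and e^{tJ} can be computed block-by-block.

M has Jordan form
J =
  [-5,  1,  0]
  [ 0, -5,  1]
  [ 0,  0, -5]
(up to reordering of blocks).

Per-block formulas:
  For a 3×3 Jordan block J_3(-5): exp(t · J_3(-5)) = e^(-5t)·(I + t·N + (t^2/2)·N^2), where N is the 3×3 nilpotent shift.

After assembling e^{tJ} and conjugating by P, we get:

e^{tM} =
  [t^2*exp(-5*t) + exp(-5*t), -t^2*exp(-5*t)/2, -t^2*exp(-5*t) + t*exp(-5*t)]
  [2*t^2*exp(-5*t) - 4*t*exp(-5*t), -t^2*exp(-5*t) + 2*t*exp(-5*t) + exp(-5*t), -2*t^2*exp(-5*t) + 6*t*exp(-5*t)]
  [2*t*exp(-5*t), -t*exp(-5*t), -2*t*exp(-5*t) + exp(-5*t)]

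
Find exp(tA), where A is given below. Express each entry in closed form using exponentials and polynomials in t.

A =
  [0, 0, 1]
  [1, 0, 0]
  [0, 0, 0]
e^{tA} =
  [1, 0, t]
  [t, 1, t^2/2]
  [0, 0, 1]

Strategy: write A = P · J · P⁻¹ where J is a Jordan canonical form, so e^{tA} = P · e^{tJ} · P⁻¹, and e^{tJ} can be computed block-by-block.

A has Jordan form
J =
  [0, 1, 0]
  [0, 0, 1]
  [0, 0, 0]
(up to reordering of blocks).

Per-block formulas:
  For a 3×3 Jordan block J_3(0): exp(t · J_3(0)) = e^(0t)·(I + t·N + (t^2/2)·N^2), where N is the 3×3 nilpotent shift.

After assembling e^{tJ} and conjugating by P, we get:

e^{tA} =
  [1, 0, t]
  [t, 1, t^2/2]
  [0, 0, 1]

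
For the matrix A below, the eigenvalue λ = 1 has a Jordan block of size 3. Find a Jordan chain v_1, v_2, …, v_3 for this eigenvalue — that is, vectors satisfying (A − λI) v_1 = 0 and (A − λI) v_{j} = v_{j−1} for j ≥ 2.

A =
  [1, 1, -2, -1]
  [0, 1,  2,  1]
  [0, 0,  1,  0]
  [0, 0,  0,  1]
A Jordan chain for λ = 1 of length 3:
v_1 = (2, 0, 0, 0)ᵀ
v_2 = (-2, 2, 0, 0)ᵀ
v_3 = (0, 0, 1, 0)ᵀ

Let N = A − (1)·I. We want v_3 with N^3 v_3 = 0 but N^2 v_3 ≠ 0; then v_{j-1} := N · v_j for j = 3, …, 2.

Pick v_3 = (0, 0, 1, 0)ᵀ.
Then v_2 = N · v_3 = (-2, 2, 0, 0)ᵀ.
Then v_1 = N · v_2 = (2, 0, 0, 0)ᵀ.

Sanity check: (A − (1)·I) v_1 = (0, 0, 0, 0)ᵀ = 0. ✓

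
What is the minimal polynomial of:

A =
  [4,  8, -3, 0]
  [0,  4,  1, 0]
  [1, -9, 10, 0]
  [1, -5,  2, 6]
x^3 - 18*x^2 + 108*x - 216

The characteristic polynomial is χ_A(x) = (x - 6)^4, so the eigenvalues are known. The minimal polynomial is
  m_A(x) = Π_λ (x − λ)^{k_λ}
where k_λ is the size of the *largest* Jordan block for λ (equivalently, the smallest k with (A − λI)^k v = 0 for every generalised eigenvector v of λ).

  λ = 6: largest Jordan block has size 3, contributing (x − 6)^3

So m_A(x) = (x - 6)^3 = x^3 - 18*x^2 + 108*x - 216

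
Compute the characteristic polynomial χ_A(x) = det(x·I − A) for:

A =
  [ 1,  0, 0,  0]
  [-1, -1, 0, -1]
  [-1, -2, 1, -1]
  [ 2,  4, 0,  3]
x^4 - 4*x^3 + 6*x^2 - 4*x + 1

Expanding det(x·I − A) (e.g. by cofactor expansion or by noting that A is similar to its Jordan form J, which has the same characteristic polynomial as A) gives
  χ_A(x) = x^4 - 4*x^3 + 6*x^2 - 4*x + 1
which factors as (x - 1)^4. The eigenvalues (with algebraic multiplicities) are λ = 1 with multiplicity 4.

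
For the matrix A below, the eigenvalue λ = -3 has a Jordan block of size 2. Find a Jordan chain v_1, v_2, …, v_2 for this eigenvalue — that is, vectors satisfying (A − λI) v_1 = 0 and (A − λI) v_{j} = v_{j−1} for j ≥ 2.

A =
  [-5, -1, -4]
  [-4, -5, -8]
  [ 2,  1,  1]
A Jordan chain for λ = -3 of length 2:
v_1 = (-2, -4, 2)ᵀ
v_2 = (1, 0, 0)ᵀ

Let N = A − (-3)·I. We want v_2 with N^2 v_2 = 0 but N^1 v_2 ≠ 0; then v_{j-1} := N · v_j for j = 2, …, 2.

Pick v_2 = (1, 0, 0)ᵀ.
Then v_1 = N · v_2 = (-2, -4, 2)ᵀ.

Sanity check: (A − (-3)·I) v_1 = (0, 0, 0)ᵀ = 0. ✓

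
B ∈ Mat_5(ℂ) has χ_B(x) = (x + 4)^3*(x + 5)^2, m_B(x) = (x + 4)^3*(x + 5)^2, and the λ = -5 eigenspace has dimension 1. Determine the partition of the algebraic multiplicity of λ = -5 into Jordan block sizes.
Block sizes for λ = -5: [2]

Step 1 — from the characteristic polynomial, algebraic multiplicity of λ = -5 is 2. From dim ker(B − (-5)·I) = 1, there are exactly 1 Jordan blocks for λ = -5.
Step 2 — from the minimal polynomial, the factor (x + 5)^2 tells us the largest block for λ = -5 has size 2.
Step 3 — with total size 2, 1 blocks, and largest block 2, the block sizes (in nonincreasing order) are [2].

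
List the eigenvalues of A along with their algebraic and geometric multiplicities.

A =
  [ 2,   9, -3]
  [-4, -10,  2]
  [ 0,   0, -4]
λ = -4: alg = 3, geom = 2

Step 1 — factor the characteristic polynomial to read off the algebraic multiplicities:
  χ_A(x) = (x + 4)^3

Step 2 — compute geometric multiplicities via the rank-nullity identity g(λ) = n − rank(A − λI):
  rank(A − (-4)·I) = 1, so dim ker(A − (-4)·I) = n − 1 = 2

Summary:
  λ = -4: algebraic multiplicity = 3, geometric multiplicity = 2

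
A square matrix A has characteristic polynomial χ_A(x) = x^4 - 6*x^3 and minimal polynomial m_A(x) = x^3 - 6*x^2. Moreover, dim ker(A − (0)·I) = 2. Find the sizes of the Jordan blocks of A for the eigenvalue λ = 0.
Block sizes for λ = 0: [2, 1]

Step 1 — from the characteristic polynomial, algebraic multiplicity of λ = 0 is 3. From dim ker(A − (0)·I) = 2, there are exactly 2 Jordan blocks for λ = 0.
Step 2 — from the minimal polynomial, the factor (x − 0)^2 tells us the largest block for λ = 0 has size 2.
Step 3 — with total size 3, 2 blocks, and largest block 2, the block sizes (in nonincreasing order) are [2, 1].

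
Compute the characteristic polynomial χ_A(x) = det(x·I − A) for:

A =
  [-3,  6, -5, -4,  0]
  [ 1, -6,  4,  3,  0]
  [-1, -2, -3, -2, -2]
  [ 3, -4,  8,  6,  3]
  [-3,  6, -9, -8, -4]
x^5 + 10*x^4 + 40*x^3 + 80*x^2 + 80*x + 32

Expanding det(x·I − A) (e.g. by cofactor expansion or by noting that A is similar to its Jordan form J, which has the same characteristic polynomial as A) gives
  χ_A(x) = x^5 + 10*x^4 + 40*x^3 + 80*x^2 + 80*x + 32
which factors as (x + 2)^5. The eigenvalues (with algebraic multiplicities) are λ = -2 with multiplicity 5.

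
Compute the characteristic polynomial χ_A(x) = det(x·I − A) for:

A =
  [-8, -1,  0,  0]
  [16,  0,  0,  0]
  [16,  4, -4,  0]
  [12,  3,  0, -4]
x^4 + 16*x^3 + 96*x^2 + 256*x + 256

Expanding det(x·I − A) (e.g. by cofactor expansion or by noting that A is similar to its Jordan form J, which has the same characteristic polynomial as A) gives
  χ_A(x) = x^4 + 16*x^3 + 96*x^2 + 256*x + 256
which factors as (x + 4)^4. The eigenvalues (with algebraic multiplicities) are λ = -4 with multiplicity 4.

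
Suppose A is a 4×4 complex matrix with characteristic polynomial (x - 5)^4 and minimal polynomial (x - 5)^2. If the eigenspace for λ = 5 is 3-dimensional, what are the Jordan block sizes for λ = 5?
Block sizes for λ = 5: [2, 1, 1]

Step 1 — from the characteristic polynomial, algebraic multiplicity of λ = 5 is 4. From dim ker(A − (5)·I) = 3, there are exactly 3 Jordan blocks for λ = 5.
Step 2 — from the minimal polynomial, the factor (x − 5)^2 tells us the largest block for λ = 5 has size 2.
Step 3 — with total size 4, 3 blocks, and largest block 2, the block sizes (in nonincreasing order) are [2, 1, 1].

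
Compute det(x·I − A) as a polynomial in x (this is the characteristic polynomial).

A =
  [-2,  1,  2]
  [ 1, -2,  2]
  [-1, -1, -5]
x^3 + 9*x^2 + 27*x + 27

Expanding det(x·I − A) (e.g. by cofactor expansion or by noting that A is similar to its Jordan form J, which has the same characteristic polynomial as A) gives
  χ_A(x) = x^3 + 9*x^2 + 27*x + 27
which factors as (x + 3)^3. The eigenvalues (with algebraic multiplicities) are λ = -3 with multiplicity 3.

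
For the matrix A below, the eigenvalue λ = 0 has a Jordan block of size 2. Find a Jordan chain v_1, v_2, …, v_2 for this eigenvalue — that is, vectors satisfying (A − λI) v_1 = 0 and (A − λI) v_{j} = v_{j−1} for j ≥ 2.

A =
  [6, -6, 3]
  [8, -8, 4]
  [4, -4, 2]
A Jordan chain for λ = 0 of length 2:
v_1 = (6, 8, 4)ᵀ
v_2 = (1, 0, 0)ᵀ

Let N = A − (0)·I. We want v_2 with N^2 v_2 = 0 but N^1 v_2 ≠ 0; then v_{j-1} := N · v_j for j = 2, …, 2.

Pick v_2 = (1, 0, 0)ᵀ.
Then v_1 = N · v_2 = (6, 8, 4)ᵀ.

Sanity check: (A − (0)·I) v_1 = (0, 0, 0)ᵀ = 0. ✓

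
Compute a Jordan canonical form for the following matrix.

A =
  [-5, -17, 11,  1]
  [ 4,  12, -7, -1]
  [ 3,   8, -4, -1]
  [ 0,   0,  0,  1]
J_3(1) ⊕ J_1(1)

The characteristic polynomial is
  det(x·I − A) = x^4 - 4*x^3 + 6*x^2 - 4*x + 1 = (x - 1)^4

Eigenvalues and multiplicities (the geometric multiplicity of λ is n − rank(A − λI), which equals the number of Jordan blocks for λ):
  λ = 1: algebraic multiplicity = 4, geometric multiplicity = 2

Determining the block sizes for each eigenvalue:
  λ = 1: with am = 4 and gm = 2, the partition is not yet determined (e.g. several partitions of 4 into 2 parts exist). Let N = A − (1)·I. Computing rank(N^1) = 2, rank(N^2) = 1, rank(N^3) = 0; the number of blocks of size ≥ j is rank(N^{j−1}) − rank(N^j), giving [2, 1, 1]. So we have 1 block(s) of size 3, 1 block(s) of size 1 → block sizes [3, 1]

Assembling the blocks gives a Jordan form
J =
  [1, 1, 0, 0]
  [0, 1, 1, 0]
  [0, 0, 1, 0]
  [0, 0, 0, 1]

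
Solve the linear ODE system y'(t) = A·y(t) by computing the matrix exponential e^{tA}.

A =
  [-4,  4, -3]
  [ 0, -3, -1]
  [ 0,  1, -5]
e^{tA} =
  [exp(-4*t), t^2*exp(-4*t)/2 + 4*t*exp(-4*t), -t^2*exp(-4*t)/2 - 3*t*exp(-4*t)]
  [0, t*exp(-4*t) + exp(-4*t), -t*exp(-4*t)]
  [0, t*exp(-4*t), -t*exp(-4*t) + exp(-4*t)]

Strategy: write A = P · J · P⁻¹ where J is a Jordan canonical form, so e^{tA} = P · e^{tJ} · P⁻¹, and e^{tJ} can be computed block-by-block.

A has Jordan form
J =
  [-4,  1,  0]
  [ 0, -4,  1]
  [ 0,  0, -4]
(up to reordering of blocks).

Per-block formulas:
  For a 3×3 Jordan block J_3(-4): exp(t · J_3(-4)) = e^(-4t)·(I + t·N + (t^2/2)·N^2), where N is the 3×3 nilpotent shift.

After assembling e^{tJ} and conjugating by P, we get:

e^{tA} =
  [exp(-4*t), t^2*exp(-4*t)/2 + 4*t*exp(-4*t), -t^2*exp(-4*t)/2 - 3*t*exp(-4*t)]
  [0, t*exp(-4*t) + exp(-4*t), -t*exp(-4*t)]
  [0, t*exp(-4*t), -t*exp(-4*t) + exp(-4*t)]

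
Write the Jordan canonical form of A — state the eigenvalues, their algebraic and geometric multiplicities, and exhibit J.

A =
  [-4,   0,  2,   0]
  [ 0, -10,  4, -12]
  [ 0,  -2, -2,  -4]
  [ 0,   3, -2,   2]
J_2(-4) ⊕ J_1(-4) ⊕ J_1(-2)

The characteristic polynomial is
  det(x·I − A) = x^4 + 14*x^3 + 72*x^2 + 160*x + 128 = (x + 2)*(x + 4)^3

Eigenvalues and multiplicities (the geometric multiplicity of λ is n − rank(A − λI), which equals the number of Jordan blocks for λ):
  λ = -4: algebraic multiplicity = 3, geometric multiplicity = 2
  λ = -2: algebraic multiplicity = 1, geometric multiplicity = 1

Determining the block sizes for each eigenvalue:
  λ = -4: 2 blocks summing to 3 forces exactly one block of size 2 and the rest size 1 → block sizes [2, 1]
  λ = -2: one block (gm = 1), so the single block has size am = 1 → block sizes [1]

Assembling the blocks gives a Jordan form
J =
  [-4,  1,  0,  0]
  [ 0, -4,  0,  0]
  [ 0,  0, -4,  0]
  [ 0,  0,  0, -2]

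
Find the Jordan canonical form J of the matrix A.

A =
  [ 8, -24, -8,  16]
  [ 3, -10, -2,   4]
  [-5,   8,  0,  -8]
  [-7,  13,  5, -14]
J_2(-4) ⊕ J_2(-4)

The characteristic polynomial is
  det(x·I − A) = x^4 + 16*x^3 + 96*x^2 + 256*x + 256 = (x + 4)^4

Eigenvalues and multiplicities (the geometric multiplicity of λ is n − rank(A − λI), which equals the number of Jordan blocks for λ):
  λ = -4: algebraic multiplicity = 4, geometric multiplicity = 2

Determining the block sizes for each eigenvalue:
  λ = -4: with am = 4 and gm = 2, the partition is not yet determined (e.g. several partitions of 4 into 2 parts exist). Let N = A − (-4)·I. Computing rank(N^1) = 2, rank(N^2) = 0; the number of blocks of size ≥ j is rank(N^{j−1}) − rank(N^j), giving [2, 2]. So we have 2 block(s) of size 2 → block sizes [2, 2]

Assembling the blocks gives a Jordan form
J =
  [-4,  1,  0,  0]
  [ 0, -4,  0,  0]
  [ 0,  0, -4,  1]
  [ 0,  0,  0, -4]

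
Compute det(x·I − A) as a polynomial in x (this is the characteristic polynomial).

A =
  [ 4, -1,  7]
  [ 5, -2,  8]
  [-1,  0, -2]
x^3

Expanding det(x·I − A) (e.g. by cofactor expansion or by noting that A is similar to its Jordan form J, which has the same characteristic polynomial as A) gives
  χ_A(x) = x^3
which factors as x^3. The eigenvalues (with algebraic multiplicities) are λ = 0 with multiplicity 3.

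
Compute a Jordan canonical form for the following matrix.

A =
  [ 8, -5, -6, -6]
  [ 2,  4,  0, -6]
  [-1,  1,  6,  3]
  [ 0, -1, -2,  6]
J_2(6) ⊕ J_2(6)

The characteristic polynomial is
  det(x·I − A) = x^4 - 24*x^3 + 216*x^2 - 864*x + 1296 = (x - 6)^4

Eigenvalues and multiplicities (the geometric multiplicity of λ is n − rank(A − λI), which equals the number of Jordan blocks for λ):
  λ = 6: algebraic multiplicity = 4, geometric multiplicity = 2

Determining the block sizes for each eigenvalue:
  λ = 6: with am = 4 and gm = 2, the partition is not yet determined (e.g. several partitions of 4 into 2 parts exist). Let N = A − (6)·I. Computing rank(N^1) = 2, rank(N^2) = 0; the number of blocks of size ≥ j is rank(N^{j−1}) − rank(N^j), giving [2, 2]. So we have 2 block(s) of size 2 → block sizes [2, 2]

Assembling the blocks gives a Jordan form
J =
  [6, 1, 0, 0]
  [0, 6, 0, 0]
  [0, 0, 6, 1]
  [0, 0, 0, 6]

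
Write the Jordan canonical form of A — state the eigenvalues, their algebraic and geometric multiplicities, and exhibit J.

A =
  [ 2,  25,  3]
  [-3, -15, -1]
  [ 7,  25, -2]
J_3(-5)

The characteristic polynomial is
  det(x·I − A) = x^3 + 15*x^2 + 75*x + 125 = (x + 5)^3

Eigenvalues and multiplicities (the geometric multiplicity of λ is n − rank(A − λI), which equals the number of Jordan blocks for λ):
  λ = -5: algebraic multiplicity = 3, geometric multiplicity = 1

Determining the block sizes for each eigenvalue:
  λ = -5: one block (gm = 1), so the single block has size am = 3 → block sizes [3]

Assembling the blocks gives a Jordan form
J =
  [-5,  1,  0]
  [ 0, -5,  1]
  [ 0,  0, -5]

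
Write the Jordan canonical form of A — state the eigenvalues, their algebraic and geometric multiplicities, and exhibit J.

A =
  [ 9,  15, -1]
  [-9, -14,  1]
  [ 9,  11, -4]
J_3(-3)

The characteristic polynomial is
  det(x·I − A) = x^3 + 9*x^2 + 27*x + 27 = (x + 3)^3

Eigenvalues and multiplicities (the geometric multiplicity of λ is n − rank(A − λI), which equals the number of Jordan blocks for λ):
  λ = -3: algebraic multiplicity = 3, geometric multiplicity = 1

Determining the block sizes for each eigenvalue:
  λ = -3: one block (gm = 1), so the single block has size am = 3 → block sizes [3]

Assembling the blocks gives a Jordan form
J =
  [-3,  1,  0]
  [ 0, -3,  1]
  [ 0,  0, -3]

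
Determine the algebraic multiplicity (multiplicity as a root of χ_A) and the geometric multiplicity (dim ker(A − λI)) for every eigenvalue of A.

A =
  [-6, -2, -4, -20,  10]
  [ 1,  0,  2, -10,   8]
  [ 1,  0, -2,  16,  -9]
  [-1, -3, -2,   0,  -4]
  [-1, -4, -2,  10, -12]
λ = -4: alg = 5, geom = 2

Step 1 — factor the characteristic polynomial to read off the algebraic multiplicities:
  χ_A(x) = (x + 4)^5

Step 2 — compute geometric multiplicities via the rank-nullity identity g(λ) = n − rank(A − λI):
  rank(A − (-4)·I) = 3, so dim ker(A − (-4)·I) = n − 3 = 2

Summary:
  λ = -4: algebraic multiplicity = 5, geometric multiplicity = 2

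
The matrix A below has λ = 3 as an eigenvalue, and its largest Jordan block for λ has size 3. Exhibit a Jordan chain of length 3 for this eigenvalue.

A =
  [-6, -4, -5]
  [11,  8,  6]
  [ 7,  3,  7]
A Jordan chain for λ = 3 of length 3:
v_1 = (2, -2, -2)ᵀ
v_2 = (-9, 11, 7)ᵀ
v_3 = (1, 0, 0)ᵀ

Let N = A − (3)·I. We want v_3 with N^3 v_3 = 0 but N^2 v_3 ≠ 0; then v_{j-1} := N · v_j for j = 3, …, 2.

Pick v_3 = (1, 0, 0)ᵀ.
Then v_2 = N · v_3 = (-9, 11, 7)ᵀ.
Then v_1 = N · v_2 = (2, -2, -2)ᵀ.

Sanity check: (A − (3)·I) v_1 = (0, 0, 0)ᵀ = 0. ✓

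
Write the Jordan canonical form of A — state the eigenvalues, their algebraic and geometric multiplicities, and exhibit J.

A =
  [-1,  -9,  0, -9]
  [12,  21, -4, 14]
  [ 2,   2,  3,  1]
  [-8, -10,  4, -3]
J_2(5) ⊕ J_2(5)

The characteristic polynomial is
  det(x·I − A) = x^4 - 20*x^3 + 150*x^2 - 500*x + 625 = (x - 5)^4

Eigenvalues and multiplicities (the geometric multiplicity of λ is n − rank(A − λI), which equals the number of Jordan blocks for λ):
  λ = 5: algebraic multiplicity = 4, geometric multiplicity = 2

Determining the block sizes for each eigenvalue:
  λ = 5: with am = 4 and gm = 2, the partition is not yet determined (e.g. several partitions of 4 into 2 parts exist). Let N = A − (5)·I. Computing rank(N^1) = 2, rank(N^2) = 0; the number of blocks of size ≥ j is rank(N^{j−1}) − rank(N^j), giving [2, 2]. So we have 2 block(s) of size 2 → block sizes [2, 2]

Assembling the blocks gives a Jordan form
J =
  [5, 1, 0, 0]
  [0, 5, 0, 0]
  [0, 0, 5, 1]
  [0, 0, 0, 5]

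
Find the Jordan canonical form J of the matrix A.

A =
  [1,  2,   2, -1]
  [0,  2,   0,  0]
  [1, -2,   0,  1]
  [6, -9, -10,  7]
J_1(2) ⊕ J_1(2) ⊕ J_2(3)

The characteristic polynomial is
  det(x·I − A) = x^4 - 10*x^3 + 37*x^2 - 60*x + 36 = (x - 3)^2*(x - 2)^2

Eigenvalues and multiplicities (the geometric multiplicity of λ is n − rank(A − λI), which equals the number of Jordan blocks for λ):
  λ = 2: algebraic multiplicity = 2, geometric multiplicity = 2
  λ = 3: algebraic multiplicity = 2, geometric multiplicity = 1

Determining the block sizes for each eigenvalue:
  λ = 2: gm = am = 2, so every block has size 1 → block sizes [1, 1]
  λ = 3: one block (gm = 1), so the single block has size am = 2 → block sizes [2]

Assembling the blocks gives a Jordan form
J =
  [2, 0, 0, 0]
  [0, 2, 0, 0]
  [0, 0, 3, 1]
  [0, 0, 0, 3]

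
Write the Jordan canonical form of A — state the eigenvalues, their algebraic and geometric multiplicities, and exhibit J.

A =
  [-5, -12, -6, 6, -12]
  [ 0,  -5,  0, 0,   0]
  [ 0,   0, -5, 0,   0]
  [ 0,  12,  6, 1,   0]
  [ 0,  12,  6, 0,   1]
J_1(-5) ⊕ J_1(-5) ⊕ J_1(-5) ⊕ J_1(1) ⊕ J_1(1)

The characteristic polynomial is
  det(x·I − A) = x^5 + 13*x^4 + 46*x^3 - 10*x^2 - 175*x + 125 = (x - 1)^2*(x + 5)^3

Eigenvalues and multiplicities (the geometric multiplicity of λ is n − rank(A − λI), which equals the number of Jordan blocks for λ):
  λ = -5: algebraic multiplicity = 3, geometric multiplicity = 3
  λ = 1: algebraic multiplicity = 2, geometric multiplicity = 2

Determining the block sizes for each eigenvalue:
  λ = -5: gm = am = 3, so every block has size 1 → block sizes [1, 1, 1]
  λ = 1: gm = am = 2, so every block has size 1 → block sizes [1, 1]

Assembling the blocks gives a Jordan form
J =
  [-5,  0,  0, 0, 0]
  [ 0, -5,  0, 0, 0]
  [ 0,  0, -5, 0, 0]
  [ 0,  0,  0, 1, 0]
  [ 0,  0,  0, 0, 1]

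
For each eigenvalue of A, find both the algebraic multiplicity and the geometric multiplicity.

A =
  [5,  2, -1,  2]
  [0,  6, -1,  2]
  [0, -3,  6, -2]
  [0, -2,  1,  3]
λ = 5: alg = 4, geom = 2

Step 1 — factor the characteristic polynomial to read off the algebraic multiplicities:
  χ_A(x) = (x - 5)^4

Step 2 — compute geometric multiplicities via the rank-nullity identity g(λ) = n − rank(A − λI):
  rank(A − (5)·I) = 2, so dim ker(A − (5)·I) = n − 2 = 2

Summary:
  λ = 5: algebraic multiplicity = 4, geometric multiplicity = 2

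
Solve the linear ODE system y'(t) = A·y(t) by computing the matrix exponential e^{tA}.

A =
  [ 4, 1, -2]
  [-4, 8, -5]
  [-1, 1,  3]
e^{tA} =
  [-t^2*exp(5*t)/2 - t*exp(5*t) + exp(5*t), t*exp(5*t), t^2*exp(5*t)/2 - 2*t*exp(5*t)]
  [-3*t^2*exp(5*t)/2 - 4*t*exp(5*t), 3*t*exp(5*t) + exp(5*t), 3*t^2*exp(5*t)/2 - 5*t*exp(5*t)]
  [-t^2*exp(5*t)/2 - t*exp(5*t), t*exp(5*t), t^2*exp(5*t)/2 - 2*t*exp(5*t) + exp(5*t)]

Strategy: write A = P · J · P⁻¹ where J is a Jordan canonical form, so e^{tA} = P · e^{tJ} · P⁻¹, and e^{tJ} can be computed block-by-block.

A has Jordan form
J =
  [5, 1, 0]
  [0, 5, 1]
  [0, 0, 5]
(up to reordering of blocks).

Per-block formulas:
  For a 3×3 Jordan block J_3(5): exp(t · J_3(5)) = e^(5t)·(I + t·N + (t^2/2)·N^2), where N is the 3×3 nilpotent shift.

After assembling e^{tJ} and conjugating by P, we get:

e^{tA} =
  [-t^2*exp(5*t)/2 - t*exp(5*t) + exp(5*t), t*exp(5*t), t^2*exp(5*t)/2 - 2*t*exp(5*t)]
  [-3*t^2*exp(5*t)/2 - 4*t*exp(5*t), 3*t*exp(5*t) + exp(5*t), 3*t^2*exp(5*t)/2 - 5*t*exp(5*t)]
  [-t^2*exp(5*t)/2 - t*exp(5*t), t*exp(5*t), t^2*exp(5*t)/2 - 2*t*exp(5*t) + exp(5*t)]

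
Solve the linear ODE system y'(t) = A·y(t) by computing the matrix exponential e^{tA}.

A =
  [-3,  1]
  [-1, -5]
e^{tA} =
  [t*exp(-4*t) + exp(-4*t), t*exp(-4*t)]
  [-t*exp(-4*t), -t*exp(-4*t) + exp(-4*t)]

Strategy: write A = P · J · P⁻¹ where J is a Jordan canonical form, so e^{tA} = P · e^{tJ} · P⁻¹, and e^{tJ} can be computed block-by-block.

A has Jordan form
J =
  [-4,  1]
  [ 0, -4]
(up to reordering of blocks).

Per-block formulas:
  For a 2×2 Jordan block J_2(-4): exp(t · J_2(-4)) = e^(-4t)·(I + t·N), where N is the 2×2 nilpotent shift.

After assembling e^{tJ} and conjugating by P, we get:

e^{tA} =
  [t*exp(-4*t) + exp(-4*t), t*exp(-4*t)]
  [-t*exp(-4*t), -t*exp(-4*t) + exp(-4*t)]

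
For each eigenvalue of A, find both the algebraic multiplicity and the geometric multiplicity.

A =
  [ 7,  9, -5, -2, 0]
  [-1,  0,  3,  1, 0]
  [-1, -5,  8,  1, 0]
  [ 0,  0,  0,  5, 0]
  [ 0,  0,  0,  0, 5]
λ = 5: alg = 5, geom = 3

Step 1 — factor the characteristic polynomial to read off the algebraic multiplicities:
  χ_A(x) = (x - 5)^5

Step 2 — compute geometric multiplicities via the rank-nullity identity g(λ) = n − rank(A − λI):
  rank(A − (5)·I) = 2, so dim ker(A − (5)·I) = n − 2 = 3

Summary:
  λ = 5: algebraic multiplicity = 5, geometric multiplicity = 3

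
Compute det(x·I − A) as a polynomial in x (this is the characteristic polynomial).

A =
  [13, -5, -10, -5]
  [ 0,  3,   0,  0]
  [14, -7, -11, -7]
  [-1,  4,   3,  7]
x^4 - 12*x^3 + 54*x^2 - 108*x + 81

Expanding det(x·I − A) (e.g. by cofactor expansion or by noting that A is similar to its Jordan form J, which has the same characteristic polynomial as A) gives
  χ_A(x) = x^4 - 12*x^3 + 54*x^2 - 108*x + 81
which factors as (x - 3)^4. The eigenvalues (with algebraic multiplicities) are λ = 3 with multiplicity 4.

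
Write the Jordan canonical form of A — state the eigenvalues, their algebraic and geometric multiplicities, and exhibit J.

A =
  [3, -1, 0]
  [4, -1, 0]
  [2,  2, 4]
J_2(1) ⊕ J_1(4)

The characteristic polynomial is
  det(x·I − A) = x^3 - 6*x^2 + 9*x - 4 = (x - 4)*(x - 1)^2

Eigenvalues and multiplicities (the geometric multiplicity of λ is n − rank(A − λI), which equals the number of Jordan blocks for λ):
  λ = 1: algebraic multiplicity = 2, geometric multiplicity = 1
  λ = 4: algebraic multiplicity = 1, geometric multiplicity = 1

Determining the block sizes for each eigenvalue:
  λ = 1: one block (gm = 1), so the single block has size am = 2 → block sizes [2]
  λ = 4: one block (gm = 1), so the single block has size am = 1 → block sizes [1]

Assembling the blocks gives a Jordan form
J =
  [1, 1, 0]
  [0, 1, 0]
  [0, 0, 4]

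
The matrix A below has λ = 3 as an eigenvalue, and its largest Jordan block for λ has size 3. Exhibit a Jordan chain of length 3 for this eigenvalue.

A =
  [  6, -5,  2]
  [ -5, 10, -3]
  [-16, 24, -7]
A Jordan chain for λ = 3 of length 3:
v_1 = (2, -2, -8)ᵀ
v_2 = (3, -5, -16)ᵀ
v_3 = (1, 0, 0)ᵀ

Let N = A − (3)·I. We want v_3 with N^3 v_3 = 0 but N^2 v_3 ≠ 0; then v_{j-1} := N · v_j for j = 3, …, 2.

Pick v_3 = (1, 0, 0)ᵀ.
Then v_2 = N · v_3 = (3, -5, -16)ᵀ.
Then v_1 = N · v_2 = (2, -2, -8)ᵀ.

Sanity check: (A − (3)·I) v_1 = (0, 0, 0)ᵀ = 0. ✓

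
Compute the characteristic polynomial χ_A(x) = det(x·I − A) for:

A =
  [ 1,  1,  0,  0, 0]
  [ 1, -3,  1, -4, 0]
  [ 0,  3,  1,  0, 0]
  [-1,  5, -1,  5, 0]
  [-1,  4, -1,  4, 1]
x^5 - 5*x^4 + 10*x^3 - 10*x^2 + 5*x - 1

Expanding det(x·I − A) (e.g. by cofactor expansion or by noting that A is similar to its Jordan form J, which has the same characteristic polynomial as A) gives
  χ_A(x) = x^5 - 5*x^4 + 10*x^3 - 10*x^2 + 5*x - 1
which factors as (x - 1)^5. The eigenvalues (with algebraic multiplicities) are λ = 1 with multiplicity 5.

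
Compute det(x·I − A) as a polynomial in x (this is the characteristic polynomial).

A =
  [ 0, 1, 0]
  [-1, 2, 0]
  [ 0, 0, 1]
x^3 - 3*x^2 + 3*x - 1

Expanding det(x·I − A) (e.g. by cofactor expansion or by noting that A is similar to its Jordan form J, which has the same characteristic polynomial as A) gives
  χ_A(x) = x^3 - 3*x^2 + 3*x - 1
which factors as (x - 1)^3. The eigenvalues (with algebraic multiplicities) are λ = 1 with multiplicity 3.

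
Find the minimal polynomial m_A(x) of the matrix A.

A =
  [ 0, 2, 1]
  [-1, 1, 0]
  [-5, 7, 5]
x^3 - 6*x^2 + 12*x - 8

The characteristic polynomial is χ_A(x) = (x - 2)^3, so the eigenvalues are known. The minimal polynomial is
  m_A(x) = Π_λ (x − λ)^{k_λ}
where k_λ is the size of the *largest* Jordan block for λ (equivalently, the smallest k with (A − λI)^k v = 0 for every generalised eigenvector v of λ).

  λ = 2: largest Jordan block has size 3, contributing (x − 2)^3

So m_A(x) = (x - 2)^3 = x^3 - 6*x^2 + 12*x - 8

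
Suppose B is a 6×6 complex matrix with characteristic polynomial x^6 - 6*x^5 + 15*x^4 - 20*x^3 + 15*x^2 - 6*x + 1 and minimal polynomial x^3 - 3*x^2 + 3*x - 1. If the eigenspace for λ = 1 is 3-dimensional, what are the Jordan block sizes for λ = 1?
Block sizes for λ = 1: [3, 2, 1]

Step 1 — from the characteristic polynomial, algebraic multiplicity of λ = 1 is 6. From dim ker(B − (1)·I) = 3, there are exactly 3 Jordan blocks for λ = 1.
Step 2 — from the minimal polynomial, the factor (x − 1)^3 tells us the largest block for λ = 1 has size 3.
Step 3 — with total size 6, 3 blocks, and largest block 3, the block sizes (in nonincreasing order) are [3, 2, 1].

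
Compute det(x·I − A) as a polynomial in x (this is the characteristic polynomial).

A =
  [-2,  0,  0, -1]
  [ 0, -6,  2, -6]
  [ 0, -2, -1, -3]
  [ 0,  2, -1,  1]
x^4 + 8*x^3 + 24*x^2 + 32*x + 16

Expanding det(x·I − A) (e.g. by cofactor expansion or by noting that A is similar to its Jordan form J, which has the same characteristic polynomial as A) gives
  χ_A(x) = x^4 + 8*x^3 + 24*x^2 + 32*x + 16
which factors as (x + 2)^4. The eigenvalues (with algebraic multiplicities) are λ = -2 with multiplicity 4.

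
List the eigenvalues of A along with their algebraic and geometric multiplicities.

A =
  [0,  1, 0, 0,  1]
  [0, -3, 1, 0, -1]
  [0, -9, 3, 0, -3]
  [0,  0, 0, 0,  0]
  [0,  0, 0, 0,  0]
λ = 0: alg = 5, geom = 3

Step 1 — factor the characteristic polynomial to read off the algebraic multiplicities:
  χ_A(x) = x^5

Step 2 — compute geometric multiplicities via the rank-nullity identity g(λ) = n − rank(A − λI):
  rank(A − (0)·I) = 2, so dim ker(A − (0)·I) = n − 2 = 3

Summary:
  λ = 0: algebraic multiplicity = 5, geometric multiplicity = 3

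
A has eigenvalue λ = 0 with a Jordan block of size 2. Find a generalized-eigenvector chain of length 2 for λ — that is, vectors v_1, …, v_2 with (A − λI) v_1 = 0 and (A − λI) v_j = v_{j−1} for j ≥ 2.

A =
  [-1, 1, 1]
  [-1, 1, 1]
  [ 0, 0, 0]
A Jordan chain for λ = 0 of length 2:
v_1 = (-1, -1, 0)ᵀ
v_2 = (1, 0, 0)ᵀ

Let N = A − (0)·I. We want v_2 with N^2 v_2 = 0 but N^1 v_2 ≠ 0; then v_{j-1} := N · v_j for j = 2, …, 2.

Pick v_2 = (1, 0, 0)ᵀ.
Then v_1 = N · v_2 = (-1, -1, 0)ᵀ.

Sanity check: (A − (0)·I) v_1 = (0, 0, 0)ᵀ = 0. ✓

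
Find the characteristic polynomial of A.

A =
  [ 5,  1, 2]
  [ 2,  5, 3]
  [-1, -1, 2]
x^3 - 12*x^2 + 48*x - 64

Expanding det(x·I − A) (e.g. by cofactor expansion or by noting that A is similar to its Jordan form J, which has the same characteristic polynomial as A) gives
  χ_A(x) = x^3 - 12*x^2 + 48*x - 64
which factors as (x - 4)^3. The eigenvalues (with algebraic multiplicities) are λ = 4 with multiplicity 3.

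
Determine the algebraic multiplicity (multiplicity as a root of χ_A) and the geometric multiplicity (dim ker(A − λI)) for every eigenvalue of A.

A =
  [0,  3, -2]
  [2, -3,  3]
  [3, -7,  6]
λ = 1: alg = 3, geom = 1

Step 1 — factor the characteristic polynomial to read off the algebraic multiplicities:
  χ_A(x) = (x - 1)^3

Step 2 — compute geometric multiplicities via the rank-nullity identity g(λ) = n − rank(A − λI):
  rank(A − (1)·I) = 2, so dim ker(A − (1)·I) = n − 2 = 1

Summary:
  λ = 1: algebraic multiplicity = 3, geometric multiplicity = 1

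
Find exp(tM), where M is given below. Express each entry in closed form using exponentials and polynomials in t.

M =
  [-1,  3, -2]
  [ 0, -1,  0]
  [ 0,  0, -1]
e^{tM} =
  [exp(-t), 3*t*exp(-t), -2*t*exp(-t)]
  [0, exp(-t), 0]
  [0, 0, exp(-t)]

Strategy: write M = P · J · P⁻¹ where J is a Jordan canonical form, so e^{tM} = P · e^{tJ} · P⁻¹, and e^{tJ} can be computed block-by-block.

M has Jordan form
J =
  [-1,  1,  0]
  [ 0, -1,  0]
  [ 0,  0, -1]
(up to reordering of blocks).

Per-block formulas:
  For a 1×1 block at λ = -1: exp(t · [-1]) = [e^(-1t)].
  For a 2×2 Jordan block J_2(-1): exp(t · J_2(-1)) = e^(-1t)·(I + t·N), where N is the 2×2 nilpotent shift.

After assembling e^{tJ} and conjugating by P, we get:

e^{tM} =
  [exp(-t), 3*t*exp(-t), -2*t*exp(-t)]
  [0, exp(-t), 0]
  [0, 0, exp(-t)]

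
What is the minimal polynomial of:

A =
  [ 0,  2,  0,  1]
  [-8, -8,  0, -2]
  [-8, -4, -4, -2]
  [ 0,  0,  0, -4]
x^2 + 8*x + 16

The characteristic polynomial is χ_A(x) = (x + 4)^4, so the eigenvalues are known. The minimal polynomial is
  m_A(x) = Π_λ (x − λ)^{k_λ}
where k_λ is the size of the *largest* Jordan block for λ (equivalently, the smallest k with (A − λI)^k v = 0 for every generalised eigenvector v of λ).

  λ = -4: largest Jordan block has size 2, contributing (x + 4)^2

So m_A(x) = (x + 4)^2 = x^2 + 8*x + 16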